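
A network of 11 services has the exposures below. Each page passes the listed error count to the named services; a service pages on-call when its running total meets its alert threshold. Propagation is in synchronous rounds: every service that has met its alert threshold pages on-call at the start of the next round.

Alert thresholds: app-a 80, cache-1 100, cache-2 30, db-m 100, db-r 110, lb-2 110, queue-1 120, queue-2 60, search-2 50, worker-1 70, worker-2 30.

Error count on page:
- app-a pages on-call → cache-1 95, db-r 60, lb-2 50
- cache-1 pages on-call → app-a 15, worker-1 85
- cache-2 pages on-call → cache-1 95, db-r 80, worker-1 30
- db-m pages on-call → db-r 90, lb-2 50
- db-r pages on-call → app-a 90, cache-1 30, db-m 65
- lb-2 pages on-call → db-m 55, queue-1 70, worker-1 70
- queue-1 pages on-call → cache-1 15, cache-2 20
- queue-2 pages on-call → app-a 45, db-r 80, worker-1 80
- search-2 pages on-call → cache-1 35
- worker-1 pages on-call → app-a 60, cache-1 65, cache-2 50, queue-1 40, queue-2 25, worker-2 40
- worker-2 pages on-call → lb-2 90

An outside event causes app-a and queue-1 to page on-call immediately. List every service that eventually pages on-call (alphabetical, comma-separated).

Round 1 — app-a, queue-1 page on-call (initial).
  cache-1: +95+15 → 110 ≥ 100
  cache-2: +20 → 20 < 30
  db-r: +60 → 60 < 110
  lb-2: +50 → 50 < 110
Round 2 — cache-1 pages on-call.
  worker-1: +85 → 85 ≥ 70
Round 3 — worker-1 pages on-call.
  cache-2: +50 → 70 ≥ 30
  queue-2: +25 → 25 < 60
  worker-2: +40 → 40 ≥ 30
Round 4 — cache-2, worker-2 page on-call.
  db-r: +80 → 140 ≥ 110
  lb-2: +90 → 140 ≥ 110
Round 5 — db-r, lb-2 page on-call.
  db-m: +65+55 → 120 ≥ 100
Round 6 — db-m pages on-call.
No further pages.

app-a, cache-1, cache-2, db-m, db-r, lb-2, queue-1, worker-1, worker-2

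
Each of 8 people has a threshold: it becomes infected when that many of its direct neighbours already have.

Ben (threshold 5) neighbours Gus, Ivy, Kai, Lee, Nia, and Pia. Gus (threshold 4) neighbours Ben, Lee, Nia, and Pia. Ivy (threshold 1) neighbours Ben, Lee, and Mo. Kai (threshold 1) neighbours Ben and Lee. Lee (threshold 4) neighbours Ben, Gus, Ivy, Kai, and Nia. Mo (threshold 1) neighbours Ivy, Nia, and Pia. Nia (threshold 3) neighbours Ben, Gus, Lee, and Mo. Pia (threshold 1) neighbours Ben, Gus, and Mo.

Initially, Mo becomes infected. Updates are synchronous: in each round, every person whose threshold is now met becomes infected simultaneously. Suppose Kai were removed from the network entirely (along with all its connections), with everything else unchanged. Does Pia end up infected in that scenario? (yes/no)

yes

With Kai removed:
Round 1 — Mo becomes infected (initial).
Round 2 — checking thresholds:
  Ivy: 1 of 3 neighbours ≥ 1, becomes infected.
  Nia: 1 of 4 neighbours < 3, holds.
  Pia: 1 of 3 neighbours ≥ 1, becomes infected.
Round 3 — no new infections; cascade stops.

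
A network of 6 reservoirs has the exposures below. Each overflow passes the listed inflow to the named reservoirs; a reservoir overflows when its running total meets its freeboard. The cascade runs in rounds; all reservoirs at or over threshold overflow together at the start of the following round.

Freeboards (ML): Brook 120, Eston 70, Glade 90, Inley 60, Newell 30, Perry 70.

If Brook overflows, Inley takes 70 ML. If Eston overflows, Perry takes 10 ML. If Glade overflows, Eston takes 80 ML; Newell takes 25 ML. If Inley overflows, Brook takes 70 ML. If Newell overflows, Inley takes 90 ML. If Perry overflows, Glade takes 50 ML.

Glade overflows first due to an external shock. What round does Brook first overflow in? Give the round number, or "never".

never

Round 1 — Glade overflows (initial).
  Eston: +80 → 80 ≥ 70
  Newell: +25 → 25 < 30
Round 2 — Eston overflows.
  Perry: +10 → 10 < 70
No further overflows.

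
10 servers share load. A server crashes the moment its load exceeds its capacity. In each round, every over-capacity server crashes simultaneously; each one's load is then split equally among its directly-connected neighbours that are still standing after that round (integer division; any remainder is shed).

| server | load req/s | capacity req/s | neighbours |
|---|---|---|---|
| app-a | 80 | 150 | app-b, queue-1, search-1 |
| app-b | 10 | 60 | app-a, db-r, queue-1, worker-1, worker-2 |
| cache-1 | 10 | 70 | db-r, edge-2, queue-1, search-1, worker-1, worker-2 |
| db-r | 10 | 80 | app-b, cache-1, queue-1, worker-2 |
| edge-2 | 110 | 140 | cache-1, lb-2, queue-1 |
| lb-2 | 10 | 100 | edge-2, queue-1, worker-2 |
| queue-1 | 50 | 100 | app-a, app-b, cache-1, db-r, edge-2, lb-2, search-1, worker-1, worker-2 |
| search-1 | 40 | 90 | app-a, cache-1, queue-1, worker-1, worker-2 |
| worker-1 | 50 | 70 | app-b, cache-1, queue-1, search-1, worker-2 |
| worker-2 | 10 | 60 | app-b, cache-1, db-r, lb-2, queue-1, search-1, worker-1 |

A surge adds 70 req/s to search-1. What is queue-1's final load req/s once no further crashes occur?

90

Round 1 — search-1 at 110 > 90. search-1 crashes.
  search-1 sheds 110 req/s to app-a, cache-1, queue-1, worker-1, worker-2: 22 each.
    app-a: 80+22 = 102 ≤ 150
    cache-1: 10+22 = 32 ≤ 70
    queue-1: 50+22 = 72 ≤ 100
    worker-1: 50+22 = 72 > 70
    worker-2: 10+22 = 32 ≤ 60
Round 2 — worker-1 crashes.
  worker-1 sheds 72 req/s to app-b, cache-1, queue-1, worker-2: 18 each.
    app-b: 10+18 = 28 ≤ 60
    cache-1: 32+18 = 50 ≤ 70
    queue-1: 72+18 = 90 ≤ 100
    worker-2: 32+18 = 50 ≤ 60
No further crashes.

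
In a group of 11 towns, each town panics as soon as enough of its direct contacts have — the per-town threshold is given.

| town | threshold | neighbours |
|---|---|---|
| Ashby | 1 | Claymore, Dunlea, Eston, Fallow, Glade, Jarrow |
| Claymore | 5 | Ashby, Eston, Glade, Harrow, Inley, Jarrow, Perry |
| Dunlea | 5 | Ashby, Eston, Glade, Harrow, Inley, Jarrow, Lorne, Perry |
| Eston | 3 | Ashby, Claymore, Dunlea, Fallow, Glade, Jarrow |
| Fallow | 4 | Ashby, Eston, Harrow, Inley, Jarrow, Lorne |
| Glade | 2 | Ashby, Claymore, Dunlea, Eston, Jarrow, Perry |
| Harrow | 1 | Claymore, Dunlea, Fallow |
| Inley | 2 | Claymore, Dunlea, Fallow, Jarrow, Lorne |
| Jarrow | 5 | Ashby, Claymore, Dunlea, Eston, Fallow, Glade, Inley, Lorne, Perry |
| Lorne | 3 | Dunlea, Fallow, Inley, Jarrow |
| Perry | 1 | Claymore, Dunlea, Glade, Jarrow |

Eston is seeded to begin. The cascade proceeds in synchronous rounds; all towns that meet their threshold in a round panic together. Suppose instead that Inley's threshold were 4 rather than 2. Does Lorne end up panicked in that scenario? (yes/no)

With Inley's threshold at 4:
Round 1 — Eston panics (initial).
Round 2 — checking thresholds:
  Ashby: 1 of 6 neighbours ≥ 1, panics.
  Claymore: 1 of 7 neighbours < 5, holds.
  Dunlea: 1 of 8 neighbours < 5, holds.
  Fallow: 1 of 6 neighbours < 4, holds.
  Glade: 1 of 6 neighbours < 2, holds.
  Jarrow: 1 of 9 neighbours < 5, holds.
Round 3 — checking thresholds:
  Claymore: 2 of 7 neighbours < 5, holds.
  Dunlea: 2 of 8 neighbours < 5, holds.
  Fallow: 2 of 6 neighbours < 4, holds.
  Glade: 2 of 6 neighbours ≥ 2, panics.
  Jarrow: 2 of 9 neighbours < 5, holds.
Round 4 — checking thresholds:
  Claymore: 3 of 7 neighbours < 5, holds.
  Dunlea: 3 of 8 neighbours < 5, holds.
  Fallow: 2 of 6 neighbours < 4, holds.
  Jarrow: 3 of 9 neighbours < 5, holds.
  Perry: 1 of 4 neighbours ≥ 1, panics.
Round 5 — no new panics; cascade stops.

no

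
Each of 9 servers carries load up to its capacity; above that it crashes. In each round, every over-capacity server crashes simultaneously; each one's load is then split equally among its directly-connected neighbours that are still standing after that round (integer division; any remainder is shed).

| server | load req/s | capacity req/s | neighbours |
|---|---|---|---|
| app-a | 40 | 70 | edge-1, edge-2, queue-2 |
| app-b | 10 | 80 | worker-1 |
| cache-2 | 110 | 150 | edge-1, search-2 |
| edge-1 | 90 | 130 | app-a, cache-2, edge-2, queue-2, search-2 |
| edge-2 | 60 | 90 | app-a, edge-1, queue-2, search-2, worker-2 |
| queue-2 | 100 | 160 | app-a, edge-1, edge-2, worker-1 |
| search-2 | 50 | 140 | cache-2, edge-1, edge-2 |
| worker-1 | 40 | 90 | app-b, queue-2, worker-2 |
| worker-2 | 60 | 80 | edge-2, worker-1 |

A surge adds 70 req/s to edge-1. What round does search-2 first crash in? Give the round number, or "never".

never

Round 1 — edge-1 at 160 > 130. edge-1 crashes.
  edge-1 sheds 160 req/s to app-a, cache-2, edge-2, queue-2, search-2: 32 each.
    app-a: 40+32 = 72 > 70
    cache-2: 110+32 = 142 ≤ 150
    edge-2: 60+32 = 92 > 90
    queue-2: 100+32 = 132 ≤ 160
    search-2: 50+32 = 82 ≤ 140
Round 2 — app-a, edge-2 crash.
  app-a sheds 72 req/s to queue-2: 72 each.
    queue-2: 132+72 = 204 > 160
  edge-2 sheds 92 req/s to queue-2, search-2, worker-2: 30 each (2 lost).
    queue-2: 204+30 = 234 > 160
    search-2: 82+30 = 112 ≤ 140
    worker-2: 60+30 = 90 > 80
Round 3 — queue-2, worker-2 crash.
  queue-2 sheds 234 req/s to worker-1: 234 each.
    worker-1: 40+234 = 274 > 90
  worker-2 sheds 90 req/s to worker-1: 90 each.
    worker-1: 274+90 = 364 > 90
Round 4 — worker-1 crashes.
  worker-1 sheds 364 req/s to app-b: 364 each.
    app-b: 10+364 = 374 > 80
Round 5 — app-b crashes.
  app-b sheds 374 req/s: no online neighbours, lost.
No further crashes.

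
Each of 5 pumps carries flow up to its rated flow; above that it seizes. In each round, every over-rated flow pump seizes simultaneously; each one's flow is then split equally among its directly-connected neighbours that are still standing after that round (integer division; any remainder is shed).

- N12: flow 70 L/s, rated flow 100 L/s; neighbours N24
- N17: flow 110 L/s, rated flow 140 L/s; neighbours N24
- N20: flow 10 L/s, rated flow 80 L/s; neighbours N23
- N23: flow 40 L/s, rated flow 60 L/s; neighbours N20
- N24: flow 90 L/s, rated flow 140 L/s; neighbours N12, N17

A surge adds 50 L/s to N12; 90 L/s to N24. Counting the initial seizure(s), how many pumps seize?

Round 1 — N12 at 120 > 100; N24 at 180 > 140. N12, N24 seize.
  N12 sheds 120 L/s: no online neighbours, lost.
  N24 sheds 180 L/s to N17: 180 each.
    N17: 110+180 = 290 > 140
Round 2 — N17 seizes.
  N17 sheds 290 L/s: no online neighbours, lost.
No further seizures.

3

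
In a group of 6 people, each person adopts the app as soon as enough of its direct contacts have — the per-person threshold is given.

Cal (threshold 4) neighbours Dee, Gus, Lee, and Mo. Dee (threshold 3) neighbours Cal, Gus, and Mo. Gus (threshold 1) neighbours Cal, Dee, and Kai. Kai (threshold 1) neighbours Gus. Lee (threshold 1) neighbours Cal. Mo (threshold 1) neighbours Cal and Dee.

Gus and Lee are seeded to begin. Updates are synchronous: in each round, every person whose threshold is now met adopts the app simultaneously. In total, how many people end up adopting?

3

Round 1 — Gus, Lee adopt the app (initial).
Round 2 — checking thresholds:
  Cal: 2 of 4 neighbours < 4, below threshold.
  Dee: 1 of 3 neighbours < 3, below threshold.
  Kai: 1 of 1 neighbours ≥ 1, adopts the app.
Round 3 — no new adoptions; cascade stops.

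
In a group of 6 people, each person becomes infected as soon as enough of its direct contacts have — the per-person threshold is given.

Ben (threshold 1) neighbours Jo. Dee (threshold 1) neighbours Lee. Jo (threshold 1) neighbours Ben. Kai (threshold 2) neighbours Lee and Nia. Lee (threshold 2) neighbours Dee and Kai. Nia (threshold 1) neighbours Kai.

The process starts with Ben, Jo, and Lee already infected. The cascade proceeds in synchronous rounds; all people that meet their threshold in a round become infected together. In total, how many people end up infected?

Round 1 — Ben, Jo, Lee become infected (initial).
Round 2 — checking thresholds:
  Dee: 1 of 1 neighbours ≥ 1, becomes infected.
  Kai: 1 of 2 neighbours < 2, not yet.
Round 3 — no new infections; cascade stops.

4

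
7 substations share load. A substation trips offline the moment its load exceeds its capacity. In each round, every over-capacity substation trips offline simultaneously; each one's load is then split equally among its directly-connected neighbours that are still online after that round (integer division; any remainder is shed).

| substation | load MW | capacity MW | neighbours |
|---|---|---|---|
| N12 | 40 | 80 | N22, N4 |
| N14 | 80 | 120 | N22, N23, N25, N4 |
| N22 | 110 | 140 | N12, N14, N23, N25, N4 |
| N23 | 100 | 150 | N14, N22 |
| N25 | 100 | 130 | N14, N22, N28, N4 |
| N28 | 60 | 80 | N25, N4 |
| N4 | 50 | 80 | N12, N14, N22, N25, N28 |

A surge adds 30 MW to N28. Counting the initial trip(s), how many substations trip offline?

Round 1 — N28 at 90 > 80. N28 trips offline.
  N28 sheds 90 MW to N25, N4: 45 each.
    N25: 100+45 = 145 > 130
    N4: 50+45 = 95 > 80
Round 2 — N25, N4 trip offline.
  N25 sheds 145 MW to N14, N22: 72 each (1 lost).
    N14: 80+72 = 152 > 120
    N22: 110+72 = 182 > 140
  N4 sheds 95 MW to N12, N14, N22: 31 each (2 lost).
    N12: 40+31 = 71 ≤ 80
    N14: 152+31 = 183 > 120
    N22: 182+31 = 213 > 140
Round 3 — N14, N22 trip offline.
  N14 sheds 183 MW to N23: 183 each.
    N23: 100+183 = 283 > 150
  N22 sheds 213 MW to N12, N23: 106 each (1 lost).
    N12: 71+106 = 177 > 80
    N23: 283+106 = 389 > 150
Round 4 — N12, N23 trip offline.
  N12 sheds 177 MW: no online neighbours, lost.
  N23 sheds 389 MW: no online neighbours, lost.
No further trips.

7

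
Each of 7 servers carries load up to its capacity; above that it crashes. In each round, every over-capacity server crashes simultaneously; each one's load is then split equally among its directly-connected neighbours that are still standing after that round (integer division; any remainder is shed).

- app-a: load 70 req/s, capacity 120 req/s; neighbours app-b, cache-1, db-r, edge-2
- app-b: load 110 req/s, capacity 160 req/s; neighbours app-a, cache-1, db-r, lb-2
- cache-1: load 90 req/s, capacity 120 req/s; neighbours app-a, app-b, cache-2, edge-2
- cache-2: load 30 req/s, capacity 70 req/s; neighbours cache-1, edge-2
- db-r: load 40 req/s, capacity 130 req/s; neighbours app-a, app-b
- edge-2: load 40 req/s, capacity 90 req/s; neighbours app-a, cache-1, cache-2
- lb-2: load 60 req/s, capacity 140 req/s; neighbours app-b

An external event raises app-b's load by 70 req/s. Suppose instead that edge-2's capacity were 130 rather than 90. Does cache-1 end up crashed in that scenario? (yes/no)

yes

With edge-2's capacity at 130:
Round 1 — app-b at 180 > 160. app-b crashes.
  app-b sheds 180 req/s to app-a, cache-1, db-r, lb-2: 45 each.
    app-a: 70+45 = 115 ≤ 120
    cache-1: 90+45 = 135 > 120
    db-r: 40+45 = 85 ≤ 130
    lb-2: 60+45 = 105 ≤ 140
Round 2 — cache-1 crashes.
  cache-1 sheds 135 req/s to app-a, cache-2, edge-2: 45 each.
    app-a: 115+45 = 160 > 120
    cache-2: 30+45 = 75 > 70
    edge-2: 40+45 = 85 ≤ 130
Round 3 — app-a, cache-2 crash.
  app-a sheds 160 req/s to db-r, edge-2: 80 each.
    db-r: 85+80 = 165 > 130
    edge-2: 85+80 = 165 > 130
  cache-2 sheds 75 req/s to edge-2: 75 each.
    edge-2: 165+75 = 240 > 130
Round 4 — db-r, edge-2 crash.
  db-r sheds 165 req/s: no online neighbours, lost.
  edge-2 sheds 240 req/s: no online neighbours, lost.
No further crashes.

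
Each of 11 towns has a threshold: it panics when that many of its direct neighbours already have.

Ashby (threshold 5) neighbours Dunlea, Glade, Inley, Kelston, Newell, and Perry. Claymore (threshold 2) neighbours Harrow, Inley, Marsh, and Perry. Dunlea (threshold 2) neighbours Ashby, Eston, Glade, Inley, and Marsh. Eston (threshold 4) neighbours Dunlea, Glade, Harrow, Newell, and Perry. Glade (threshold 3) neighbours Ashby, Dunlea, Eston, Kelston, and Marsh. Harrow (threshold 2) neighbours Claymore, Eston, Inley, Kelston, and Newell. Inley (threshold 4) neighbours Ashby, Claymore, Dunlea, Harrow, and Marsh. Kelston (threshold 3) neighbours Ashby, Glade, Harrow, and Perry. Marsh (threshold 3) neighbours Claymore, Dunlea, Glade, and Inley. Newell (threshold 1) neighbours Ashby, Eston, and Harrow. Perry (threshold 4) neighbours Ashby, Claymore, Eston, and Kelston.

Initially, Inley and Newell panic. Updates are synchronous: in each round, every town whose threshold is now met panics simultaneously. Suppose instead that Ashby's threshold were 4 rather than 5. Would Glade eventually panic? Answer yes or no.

With Ashby's threshold at 4:
Round 1 — Inley, Newell panic (initial).
Round 2 — checking thresholds:
  Ashby: 2 of 6 neighbours < 4, holds.
  Claymore: 1 of 4 neighbours < 2, holds.
  Dunlea: 1 of 5 neighbours < 2, holds.
  Eston: 1 of 5 neighbours < 4, holds.
  Harrow: 2 of 5 neighbours ≥ 2, panics.
  Marsh: 1 of 4 neighbours < 3, holds.
Round 3 — checking thresholds:
  Ashby: 2 of 6 neighbours < 4, holds.
  Claymore: 2 of 4 neighbours ≥ 2, panics.
  Dunlea: 1 of 5 neighbours < 2, holds.
  Eston: 2 of 5 neighbours < 4, holds.
  Kelston: 1 of 4 neighbours < 3, holds.
  Marsh: 1 of 4 neighbours < 3, holds.
Round 4 — no new panics; cascade stops.

no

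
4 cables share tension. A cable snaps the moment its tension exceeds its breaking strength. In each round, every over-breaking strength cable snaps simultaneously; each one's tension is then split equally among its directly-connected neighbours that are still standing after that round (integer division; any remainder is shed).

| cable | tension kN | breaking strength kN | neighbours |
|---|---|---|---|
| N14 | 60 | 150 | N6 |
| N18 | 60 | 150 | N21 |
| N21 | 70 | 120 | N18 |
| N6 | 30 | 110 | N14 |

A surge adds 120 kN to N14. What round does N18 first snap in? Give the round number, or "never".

never

Round 1 — N14 at 180 > 150. N14 snaps.
  N14 sheds 180 kN to N6: 180 each.
    N6: 30+180 = 210 > 110
Round 2 — N6 snaps.
  N6 sheds 210 kN: no online neighbours, lost.
No further breaks.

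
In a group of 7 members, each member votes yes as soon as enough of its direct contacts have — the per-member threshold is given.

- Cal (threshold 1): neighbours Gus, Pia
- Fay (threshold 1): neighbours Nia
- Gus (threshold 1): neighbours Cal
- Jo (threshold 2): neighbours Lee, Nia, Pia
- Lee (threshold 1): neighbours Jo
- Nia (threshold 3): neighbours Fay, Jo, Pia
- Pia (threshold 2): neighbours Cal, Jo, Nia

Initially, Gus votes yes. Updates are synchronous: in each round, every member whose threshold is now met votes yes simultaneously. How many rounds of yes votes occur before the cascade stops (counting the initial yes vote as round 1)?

2

Round 1 — Gus votes yes (initial).
Round 2 — checking thresholds:
  Cal: 1 of 2 neighbours ≥ 1, votes yes.
Round 3 — no new yes votes; cascade stops.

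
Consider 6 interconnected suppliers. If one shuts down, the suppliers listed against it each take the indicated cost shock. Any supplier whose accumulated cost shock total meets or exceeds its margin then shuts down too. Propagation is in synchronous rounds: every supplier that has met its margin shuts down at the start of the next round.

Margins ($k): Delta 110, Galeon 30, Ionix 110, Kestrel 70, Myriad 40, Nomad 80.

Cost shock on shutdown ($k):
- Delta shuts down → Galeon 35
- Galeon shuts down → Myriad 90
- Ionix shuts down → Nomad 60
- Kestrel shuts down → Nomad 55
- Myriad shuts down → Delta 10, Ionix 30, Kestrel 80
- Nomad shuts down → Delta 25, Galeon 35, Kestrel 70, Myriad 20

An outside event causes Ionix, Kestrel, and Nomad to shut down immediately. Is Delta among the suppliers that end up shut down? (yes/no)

Round 1 — Ionix, Kestrel, Nomad shut down (initial).
  Delta: +25 → 25 < 110
  Galeon: +35 → 35 ≥ 30
  Myriad: +20 → 20 < 40
Round 2 — Galeon shuts down.
  Myriad: +90 → 110 ≥ 40
Round 3 — Myriad shuts down.
  Delta: +10 → 35 < 110
No further shutdowns.

no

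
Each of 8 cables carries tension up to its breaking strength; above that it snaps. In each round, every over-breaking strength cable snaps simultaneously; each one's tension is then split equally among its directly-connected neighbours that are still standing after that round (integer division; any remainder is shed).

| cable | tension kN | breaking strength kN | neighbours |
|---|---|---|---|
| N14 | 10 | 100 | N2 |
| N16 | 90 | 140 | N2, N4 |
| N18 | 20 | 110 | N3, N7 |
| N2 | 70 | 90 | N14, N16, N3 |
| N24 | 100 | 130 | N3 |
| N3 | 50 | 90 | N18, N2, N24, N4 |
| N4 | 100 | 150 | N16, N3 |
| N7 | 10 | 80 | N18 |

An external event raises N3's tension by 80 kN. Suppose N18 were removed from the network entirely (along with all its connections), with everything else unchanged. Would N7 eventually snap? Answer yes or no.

no

With N18 removed:
Round 1 — N3 at 130 > 90. N3 snaps.
  N3 sheds 130 kN to N2, N24, N4: 43 each (1 lost).
    N2: 70+43 = 113 > 90
    N24: 100+43 = 143 > 130
    N4: 100+43 = 143 ≤ 150
Round 2 — N2, N24 snap.
  N2 sheds 113 kN to N14, N16: 56 each (1 lost).
    N14: 10+56 = 66 ≤ 100
    N16: 90+56 = 146 > 140
  N24 sheds 143 kN: no online neighbours, lost.
Round 3 — N16 snaps.
  N16 sheds 146 kN to N4: 146 each.
    N4: 143+146 = 289 > 150
Round 4 — N4 snaps.
  N4 sheds 289 kN: no online neighbours, lost.
No further breaks.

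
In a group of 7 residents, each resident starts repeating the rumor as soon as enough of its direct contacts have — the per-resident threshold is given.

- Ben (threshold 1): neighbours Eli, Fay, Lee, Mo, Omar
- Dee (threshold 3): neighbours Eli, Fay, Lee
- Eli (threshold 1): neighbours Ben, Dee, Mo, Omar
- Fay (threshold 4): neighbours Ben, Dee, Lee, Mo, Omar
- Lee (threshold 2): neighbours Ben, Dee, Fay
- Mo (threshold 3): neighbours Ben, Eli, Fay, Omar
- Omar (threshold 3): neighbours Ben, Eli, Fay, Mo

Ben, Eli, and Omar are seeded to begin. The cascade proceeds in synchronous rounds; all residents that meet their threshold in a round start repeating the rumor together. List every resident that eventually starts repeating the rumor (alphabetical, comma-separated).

Round 1 — Ben, Eli, Omar start repeating the rumor (initial).
Round 2 — checking thresholds:
  Dee: 1 of 3 neighbours < 3, not yet.
  Fay: 2 of 5 neighbours < 4, not yet.
  Lee: 1 of 3 neighbours < 2, not yet.
  Mo: 3 of 4 neighbours ≥ 3, starts repeating the rumor.
Round 3 — no new spreads; cascade stops.

Ben, Eli, Mo, Omar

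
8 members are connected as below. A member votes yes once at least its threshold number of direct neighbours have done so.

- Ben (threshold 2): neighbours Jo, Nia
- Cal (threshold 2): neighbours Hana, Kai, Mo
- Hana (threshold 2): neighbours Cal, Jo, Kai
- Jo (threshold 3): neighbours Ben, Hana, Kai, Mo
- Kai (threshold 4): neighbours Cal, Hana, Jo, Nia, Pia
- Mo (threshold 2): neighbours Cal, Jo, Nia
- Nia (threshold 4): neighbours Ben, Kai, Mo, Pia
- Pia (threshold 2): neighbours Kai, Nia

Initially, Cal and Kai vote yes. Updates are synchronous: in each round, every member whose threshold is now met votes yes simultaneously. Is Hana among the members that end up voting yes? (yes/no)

Round 1 — Cal, Kai vote yes (initial).
Round 2 — checking thresholds:
  Hana: 2 of 3 neighbours ≥ 2, votes yes.
  Jo: 1 of 4 neighbours < 3, holds.
  Mo: 1 of 3 neighbours < 2, holds.
  Nia: 1 of 4 neighbours < 4, holds.
  Pia: 1 of 2 neighbours < 2, holds.
Round 3 — no new yes votes; cascade stops.

yes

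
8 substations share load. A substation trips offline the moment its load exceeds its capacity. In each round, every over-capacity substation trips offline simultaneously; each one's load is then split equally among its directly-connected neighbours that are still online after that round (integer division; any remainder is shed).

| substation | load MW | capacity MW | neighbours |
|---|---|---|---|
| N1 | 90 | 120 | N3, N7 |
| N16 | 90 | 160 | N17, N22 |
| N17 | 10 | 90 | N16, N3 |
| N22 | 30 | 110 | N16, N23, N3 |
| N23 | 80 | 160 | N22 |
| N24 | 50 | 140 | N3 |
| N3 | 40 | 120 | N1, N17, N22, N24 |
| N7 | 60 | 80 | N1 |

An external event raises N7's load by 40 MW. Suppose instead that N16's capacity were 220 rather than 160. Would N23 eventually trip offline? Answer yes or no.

no

With N16's capacity at 220:
Round 1 — N7 at 100 > 80. N7 trips offline.
  N7 sheds 100 MW to N1: 100 each.
    N1: 90+100 = 190 > 120
Round 2 — N1 trips offline.
  N1 sheds 190 MW to N3: 190 each.
    N3: 40+190 = 230 > 120
Round 3 — N3 trips offline.
  N3 sheds 230 MW to N17, N22, N24: 76 each (2 lost).
    N17: 10+76 = 86 ≤ 90
    N22: 30+76 = 106 ≤ 110
    N24: 50+76 = 126 ≤ 140
No further trips.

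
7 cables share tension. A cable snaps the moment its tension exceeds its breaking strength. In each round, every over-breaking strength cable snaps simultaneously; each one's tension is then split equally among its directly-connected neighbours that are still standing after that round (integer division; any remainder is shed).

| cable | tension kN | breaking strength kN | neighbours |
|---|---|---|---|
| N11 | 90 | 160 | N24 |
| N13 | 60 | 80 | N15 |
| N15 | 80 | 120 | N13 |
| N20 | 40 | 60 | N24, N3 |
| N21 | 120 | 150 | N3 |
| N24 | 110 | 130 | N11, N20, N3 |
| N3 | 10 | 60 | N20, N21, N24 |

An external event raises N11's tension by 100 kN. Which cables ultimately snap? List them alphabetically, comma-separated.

N11, N20, N21, N24, N3

Round 1 — N11 at 190 > 160. N11 snaps.
  N11 sheds 190 kN to N24: 190 each.
    N24: 110+190 = 300 > 130
Round 2 — N24 snaps.
  N24 sheds 300 kN to N20, N3: 150 each.
    N20: 40+150 = 190 > 60
    N3: 10+150 = 160 > 60
Round 3 — N20, N3 snap.
  N20 sheds 190 kN: no online neighbours, lost.
  N3 sheds 160 kN to N21: 160 each.
    N21: 120+160 = 280 > 150
Round 4 — N21 snaps.
  N21 sheds 280 kN: no online neighbours, lost.
No further breaks.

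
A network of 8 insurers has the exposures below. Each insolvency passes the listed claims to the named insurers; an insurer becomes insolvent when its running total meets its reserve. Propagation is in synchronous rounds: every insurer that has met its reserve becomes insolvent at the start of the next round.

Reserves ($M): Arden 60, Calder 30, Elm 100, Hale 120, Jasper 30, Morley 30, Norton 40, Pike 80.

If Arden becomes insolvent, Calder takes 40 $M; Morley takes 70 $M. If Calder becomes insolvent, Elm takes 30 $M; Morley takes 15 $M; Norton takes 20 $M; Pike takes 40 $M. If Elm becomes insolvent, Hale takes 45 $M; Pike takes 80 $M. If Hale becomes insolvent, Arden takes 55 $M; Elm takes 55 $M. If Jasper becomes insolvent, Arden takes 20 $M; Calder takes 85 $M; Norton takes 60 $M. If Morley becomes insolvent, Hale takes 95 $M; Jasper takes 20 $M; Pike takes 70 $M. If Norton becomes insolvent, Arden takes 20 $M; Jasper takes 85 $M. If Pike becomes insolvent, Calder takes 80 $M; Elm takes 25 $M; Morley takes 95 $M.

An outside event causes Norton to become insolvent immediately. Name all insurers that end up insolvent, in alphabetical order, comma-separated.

Calder, Jasper, Norton

Round 1 — Norton becomes insolvent (initial).
  Arden: +20 → 20 < 60
  Jasper: +85 → 85 ≥ 30
Round 2 — Jasper becomes insolvent.
  Arden: +20 → 40 < 60
  Calder: +85 → 85 ≥ 30
Round 3 — Calder becomes insolvent.
  Elm: +30 → 30 < 100
  Morley: +15 → 15 < 30
  Pike: +40 → 40 < 80
No further insolvencies.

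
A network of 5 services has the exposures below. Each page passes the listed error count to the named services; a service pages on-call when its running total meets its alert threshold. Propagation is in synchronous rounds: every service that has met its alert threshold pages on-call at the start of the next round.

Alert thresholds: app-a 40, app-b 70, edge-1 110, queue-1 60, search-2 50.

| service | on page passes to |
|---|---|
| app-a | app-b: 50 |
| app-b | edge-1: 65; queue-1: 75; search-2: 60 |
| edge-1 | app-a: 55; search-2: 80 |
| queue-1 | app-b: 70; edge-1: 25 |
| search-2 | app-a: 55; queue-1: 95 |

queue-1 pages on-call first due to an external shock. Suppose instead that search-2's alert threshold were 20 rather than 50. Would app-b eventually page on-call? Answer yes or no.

With search-2's alert threshold at 20:
Round 1 — queue-1 pages on-call (initial).
  app-b: +70 → 70 ≥ 70
  edge-1: +25 → 25 < 110
Round 2 — app-b pages on-call.
  edge-1: +65 → 90 < 110
  search-2: +60 → 60 ≥ 20
Round 3 — search-2 pages on-call.
  app-a: +55 → 55 ≥ 40
Round 4 — app-a pages on-call.
No further pages.

yes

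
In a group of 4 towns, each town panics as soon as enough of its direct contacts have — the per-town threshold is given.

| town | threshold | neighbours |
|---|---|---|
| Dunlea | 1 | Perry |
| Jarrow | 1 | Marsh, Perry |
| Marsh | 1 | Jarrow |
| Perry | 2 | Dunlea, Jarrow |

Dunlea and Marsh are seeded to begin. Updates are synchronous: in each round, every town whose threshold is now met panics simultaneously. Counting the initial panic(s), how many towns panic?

4

Round 1 — Dunlea, Marsh panic (initial).
Round 2 — checking thresholds:
  Jarrow: 1 of 2 neighbours ≥ 1, panics.
  Perry: 1 of 2 neighbours < 2, holds.
Round 3 — checking thresholds:
  Perry: 2 of 2 neighbours ≥ 2, panics.
Round 4 — no new panics; cascade stops.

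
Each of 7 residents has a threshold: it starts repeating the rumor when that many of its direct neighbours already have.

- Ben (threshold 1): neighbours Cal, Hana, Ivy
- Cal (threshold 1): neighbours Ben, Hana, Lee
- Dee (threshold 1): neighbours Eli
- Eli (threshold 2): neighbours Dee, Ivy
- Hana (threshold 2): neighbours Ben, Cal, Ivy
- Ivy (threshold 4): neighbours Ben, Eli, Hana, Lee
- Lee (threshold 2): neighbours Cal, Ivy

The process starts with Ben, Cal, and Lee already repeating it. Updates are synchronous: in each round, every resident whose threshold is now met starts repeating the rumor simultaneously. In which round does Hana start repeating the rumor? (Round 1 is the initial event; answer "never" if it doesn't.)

2

Round 1 — Ben, Cal, Lee start repeating the rumor (initial).
Round 2 — checking thresholds:
  Hana: 2 of 3 neighbours ≥ 2, starts repeating the rumor.
  Ivy: 2 of 4 neighbours < 4, not yet.
Round 3 — no new spreads; cascade stops.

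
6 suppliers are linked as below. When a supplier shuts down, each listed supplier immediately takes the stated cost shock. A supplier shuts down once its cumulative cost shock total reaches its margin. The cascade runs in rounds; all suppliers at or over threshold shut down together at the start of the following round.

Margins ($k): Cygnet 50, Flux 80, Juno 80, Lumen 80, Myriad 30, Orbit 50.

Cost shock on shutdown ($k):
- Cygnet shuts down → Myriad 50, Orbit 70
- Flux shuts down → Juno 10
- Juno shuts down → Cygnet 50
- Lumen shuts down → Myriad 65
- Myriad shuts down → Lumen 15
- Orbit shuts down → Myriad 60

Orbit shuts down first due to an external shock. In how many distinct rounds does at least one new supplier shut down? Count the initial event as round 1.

Round 1 — Orbit shuts down (initial).
  Myriad: +60 → 60 ≥ 30
Round 2 — Myriad shuts down.
  Lumen: +15 → 15 < 80
No further shutdowns.

2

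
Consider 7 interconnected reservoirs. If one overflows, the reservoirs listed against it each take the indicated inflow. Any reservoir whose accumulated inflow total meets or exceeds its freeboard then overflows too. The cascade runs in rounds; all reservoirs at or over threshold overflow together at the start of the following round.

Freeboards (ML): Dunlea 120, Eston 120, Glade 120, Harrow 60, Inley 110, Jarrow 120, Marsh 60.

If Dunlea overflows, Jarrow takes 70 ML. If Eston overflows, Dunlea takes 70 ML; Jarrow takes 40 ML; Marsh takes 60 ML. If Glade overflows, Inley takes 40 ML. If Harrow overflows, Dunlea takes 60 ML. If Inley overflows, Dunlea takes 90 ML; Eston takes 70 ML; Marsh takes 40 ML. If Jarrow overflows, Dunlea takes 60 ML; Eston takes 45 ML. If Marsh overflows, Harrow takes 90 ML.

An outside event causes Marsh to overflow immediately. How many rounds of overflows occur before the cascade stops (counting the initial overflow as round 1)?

2

Round 1 — Marsh overflows (initial).
  Harrow: +90 → 90 ≥ 60
Round 2 — Harrow overflows.
  Dunlea: +60 → 60 < 120
No further overflows.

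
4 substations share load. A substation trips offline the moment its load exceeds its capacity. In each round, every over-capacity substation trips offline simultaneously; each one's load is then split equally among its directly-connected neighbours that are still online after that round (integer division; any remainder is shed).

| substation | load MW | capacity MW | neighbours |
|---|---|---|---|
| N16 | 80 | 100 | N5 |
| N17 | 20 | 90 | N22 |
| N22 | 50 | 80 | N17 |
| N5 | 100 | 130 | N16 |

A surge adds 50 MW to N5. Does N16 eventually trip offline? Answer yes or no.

yes

Round 1 — N5 at 150 > 130. N5 trips offline.
  N5 sheds 150 MW to N16: 150 each.
    N16: 80+150 = 230 > 100
Round 2 — N16 trips offline.
  N16 sheds 230 MW: no online neighbours, lost.
No further trips.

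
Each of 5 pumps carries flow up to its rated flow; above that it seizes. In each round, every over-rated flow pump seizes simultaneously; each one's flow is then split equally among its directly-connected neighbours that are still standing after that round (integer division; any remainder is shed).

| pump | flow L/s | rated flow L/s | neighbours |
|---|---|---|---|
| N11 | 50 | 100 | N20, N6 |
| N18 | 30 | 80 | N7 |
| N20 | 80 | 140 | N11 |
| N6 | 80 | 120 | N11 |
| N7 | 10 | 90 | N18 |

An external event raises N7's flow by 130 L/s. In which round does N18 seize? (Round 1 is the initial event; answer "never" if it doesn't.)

Round 1 — N7 at 140 > 90. N7 seizes.
  N7 sheds 140 L/s to N18: 140 each.
    N18: 30+140 = 170 > 80
Round 2 — N18 seizes.
  N18 sheds 170 L/s: no online neighbours, lost.
No further seizures.

2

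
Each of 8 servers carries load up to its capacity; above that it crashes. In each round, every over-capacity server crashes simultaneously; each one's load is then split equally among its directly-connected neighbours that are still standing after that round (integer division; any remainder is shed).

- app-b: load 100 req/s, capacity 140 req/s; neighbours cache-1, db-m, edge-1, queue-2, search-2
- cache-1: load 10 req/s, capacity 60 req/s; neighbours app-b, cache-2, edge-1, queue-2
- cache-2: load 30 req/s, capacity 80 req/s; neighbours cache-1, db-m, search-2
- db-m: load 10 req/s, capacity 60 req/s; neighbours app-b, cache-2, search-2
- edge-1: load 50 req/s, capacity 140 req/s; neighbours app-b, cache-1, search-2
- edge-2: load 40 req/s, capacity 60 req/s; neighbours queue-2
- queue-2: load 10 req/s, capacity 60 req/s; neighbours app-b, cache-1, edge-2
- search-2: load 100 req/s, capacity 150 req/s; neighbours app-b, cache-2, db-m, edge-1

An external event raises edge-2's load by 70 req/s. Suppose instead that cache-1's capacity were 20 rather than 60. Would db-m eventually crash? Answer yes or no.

With cache-1's capacity at 20:
Round 1 — edge-2 at 110 > 60. edge-2 crashes.
  edge-2 sheds 110 req/s to queue-2: 110 each.
    queue-2: 10+110 = 120 > 60
Round 2 — queue-2 crashes.
  queue-2 sheds 120 req/s to app-b, cache-1: 60 each.
    app-b: 100+60 = 160 > 140
    cache-1: 10+60 = 70 > 20
Round 3 — app-b, cache-1 crash.
  app-b sheds 160 req/s to db-m, edge-1, search-2: 53 each (1 lost).
    db-m: 10+53 = 63 > 60
    edge-1: 50+53 = 103 ≤ 140
    search-2: 100+53 = 153 > 150
  cache-1 sheds 70 req/s to cache-2, edge-1: 35 each.
    cache-2: 30+35 = 65 ≤ 80
    edge-1: 103+35 = 138 ≤ 140
Round 4 — db-m, search-2 crash.
  db-m sheds 63 req/s to cache-2: 63 each.
    cache-2: 65+63 = 128 > 80
  search-2 sheds 153 req/s to cache-2, edge-1: 76 each (1 lost).
    cache-2: 128+76 = 204 > 80
    edge-1: 138+76 = 214 > 140
Round 5 — cache-2, edge-1 crash.
  cache-2 sheds 204 req/s: no online neighbours, lost.
  edge-1 sheds 214 req/s: no online neighbours, lost.
No further crashes.

yes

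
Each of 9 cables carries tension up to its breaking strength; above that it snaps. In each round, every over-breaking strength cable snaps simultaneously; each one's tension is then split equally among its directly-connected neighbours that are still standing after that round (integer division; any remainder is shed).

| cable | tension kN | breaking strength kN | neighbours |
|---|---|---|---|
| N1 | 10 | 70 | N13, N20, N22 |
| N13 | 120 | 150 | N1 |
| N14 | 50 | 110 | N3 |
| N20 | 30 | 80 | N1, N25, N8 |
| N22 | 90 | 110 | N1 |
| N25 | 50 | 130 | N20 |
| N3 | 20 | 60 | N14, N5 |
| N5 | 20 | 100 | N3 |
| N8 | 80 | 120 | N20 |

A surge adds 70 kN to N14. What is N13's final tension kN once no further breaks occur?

Round 1 — N14 at 120 > 110. N14 snaps.
  N14 sheds 120 kN to N3: 120 each.
    N3: 20+120 = 140 > 60
Round 2 — N3 snaps.
  N3 sheds 140 kN to N5: 140 each.
    N5: 20+140 = 160 > 100
Round 3 — N5 snaps.
  N5 sheds 160 kN: no online neighbours, lost.
No further breaks.

120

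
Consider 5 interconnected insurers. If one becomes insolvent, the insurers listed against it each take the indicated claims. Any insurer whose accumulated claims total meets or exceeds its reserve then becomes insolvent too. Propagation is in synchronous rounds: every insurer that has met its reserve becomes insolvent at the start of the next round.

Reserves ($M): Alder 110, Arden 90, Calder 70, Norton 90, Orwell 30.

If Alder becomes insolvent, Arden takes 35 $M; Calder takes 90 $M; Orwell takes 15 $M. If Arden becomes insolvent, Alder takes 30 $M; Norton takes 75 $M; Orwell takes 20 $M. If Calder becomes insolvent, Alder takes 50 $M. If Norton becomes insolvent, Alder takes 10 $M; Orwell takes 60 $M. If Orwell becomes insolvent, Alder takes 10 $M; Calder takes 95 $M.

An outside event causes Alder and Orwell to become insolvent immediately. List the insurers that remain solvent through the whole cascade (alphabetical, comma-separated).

Arden, Norton

Round 1 — Alder, Orwell become insolvent (initial).
  Arden: +35 → 35 < 90
  Calder: +90+95 → 185 ≥ 70
Round 2 — Calder becomes insolvent.
No further insolvencies.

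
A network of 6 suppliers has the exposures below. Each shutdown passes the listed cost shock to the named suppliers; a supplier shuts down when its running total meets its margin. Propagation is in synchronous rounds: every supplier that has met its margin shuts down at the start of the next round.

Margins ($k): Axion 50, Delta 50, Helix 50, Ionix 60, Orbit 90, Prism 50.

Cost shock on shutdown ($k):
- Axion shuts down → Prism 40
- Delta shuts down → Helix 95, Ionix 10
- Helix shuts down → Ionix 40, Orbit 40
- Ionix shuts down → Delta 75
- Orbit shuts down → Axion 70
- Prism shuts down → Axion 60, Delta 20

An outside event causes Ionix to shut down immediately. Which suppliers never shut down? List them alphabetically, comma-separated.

Axion, Orbit, Prism

Round 1 — Ionix shuts down (initial).
  Delta: +75 → 75 ≥ 50
Round 2 — Delta shuts down.
  Helix: +95 → 95 ≥ 50
Round 3 — Helix shuts down.
  Orbit: +40 → 40 < 90
No further shutdowns.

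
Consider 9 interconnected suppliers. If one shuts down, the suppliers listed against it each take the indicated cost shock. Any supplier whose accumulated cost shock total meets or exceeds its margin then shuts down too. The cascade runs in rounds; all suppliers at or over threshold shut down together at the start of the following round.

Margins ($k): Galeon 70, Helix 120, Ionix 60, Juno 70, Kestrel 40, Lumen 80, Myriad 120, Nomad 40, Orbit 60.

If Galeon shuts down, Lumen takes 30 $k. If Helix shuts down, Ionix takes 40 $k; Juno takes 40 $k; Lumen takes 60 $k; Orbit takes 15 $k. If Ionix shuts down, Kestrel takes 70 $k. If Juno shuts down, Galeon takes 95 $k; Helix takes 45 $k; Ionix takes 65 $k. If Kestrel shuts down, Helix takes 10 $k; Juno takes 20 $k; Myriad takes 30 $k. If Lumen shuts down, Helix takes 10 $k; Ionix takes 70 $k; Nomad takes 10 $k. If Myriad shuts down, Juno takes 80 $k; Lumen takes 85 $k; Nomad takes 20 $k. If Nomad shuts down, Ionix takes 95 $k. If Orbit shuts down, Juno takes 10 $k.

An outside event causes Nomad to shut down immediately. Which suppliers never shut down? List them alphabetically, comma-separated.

Galeon, Helix, Juno, Lumen, Myriad, Orbit

Round 1 — Nomad shuts down (initial).
  Ionix: +95 → 95 ≥ 60
Round 2 — Ionix shuts down.
  Kestrel: +70 → 70 ≥ 40
Round 3 — Kestrel shuts down.
  Helix: +10 → 10 < 120
  Juno: +20 → 20 < 70
  Myriad: +30 → 30 < 120
No further shutdowns.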